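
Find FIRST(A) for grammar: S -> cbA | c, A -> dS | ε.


Per alternative of A: FIRST(dS) = {d}; FIRST(ε) = {ε}
FIRST(A) = {d, ε}


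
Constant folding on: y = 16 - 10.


16 - 10 = 6 at compile time
Optimized: y = 6


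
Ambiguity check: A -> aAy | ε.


balanced a^n…y^n: each string has a unique parse
Unambiguous


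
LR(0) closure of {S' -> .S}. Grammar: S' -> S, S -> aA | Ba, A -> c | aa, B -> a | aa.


Start: S' -> .S
For each item with dot before a nonterminal B, add B -> .γ for every B-production
Closure: [S' -> .S, S -> .aA, S -> .Ba, B -> .a, B -> .aa]


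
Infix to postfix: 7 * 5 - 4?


Left to right (same or higher precedence on left)
Postfix: 7 5 * 4 -


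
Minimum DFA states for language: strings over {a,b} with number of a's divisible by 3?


Track (count of a) mod 3: states 0..2, accept at 0
Minimal DFA: 3 states


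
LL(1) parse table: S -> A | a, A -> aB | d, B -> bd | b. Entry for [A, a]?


For [A, a]: 'a' ∈ FIRST(aB)
Entry: A -> aB


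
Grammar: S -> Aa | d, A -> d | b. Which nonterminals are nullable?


A nonterminal is nullable iff some alternative derives ε (directly, or every symbol in it is nullable)
Nullable: {}


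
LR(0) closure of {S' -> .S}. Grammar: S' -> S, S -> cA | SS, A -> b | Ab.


Start: S' -> .S
For each item with dot before a nonterminal B, add B -> .γ for every B-production
Closure: [S' -> .S, S -> .cA, S -> .SS]


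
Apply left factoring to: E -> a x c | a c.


Common prefix: 'a'
Factored: E -> a E', E' -> x c | c


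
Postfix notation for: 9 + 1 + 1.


Left to right (same or higher precedence on left)
Postfix: 9 1 + 1 +


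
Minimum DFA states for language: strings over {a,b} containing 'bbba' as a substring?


KMP-style automaton: 4 progress states + 1 absorbing accept = 5
Minimal DFA: 5 states


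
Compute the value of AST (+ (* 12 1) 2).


Evaluate inner: (* 12 1) = 12
Evaluate root: (+ 12 2) = 14
Result: 14


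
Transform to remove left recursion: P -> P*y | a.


Left-recursive alternatives: P*y; non-recursive: a
Introduce P': P -> aP', P' -> *yP' | ε


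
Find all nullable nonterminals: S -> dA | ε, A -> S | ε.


A nonterminal is nullable iff some alternative derives ε (directly, or every symbol in it is nullable)
Nullable: {A, S}


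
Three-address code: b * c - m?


Break into single-operator statements:
t1 = b * c
t2 = t1 - m


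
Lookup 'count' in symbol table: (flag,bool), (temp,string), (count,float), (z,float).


Lookup 'count' → type float


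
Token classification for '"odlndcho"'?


Pattern: double-quoted sequence
Type: STRING_LITERAL


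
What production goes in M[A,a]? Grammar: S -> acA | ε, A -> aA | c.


For [A, a]: 'a' ∈ FIRST(aA)
Entry: A -> aA


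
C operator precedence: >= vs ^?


'>=' is relational (level 7); '^' is bitwise XOR (level 4)
Higher level binds tighter
'>=' has higher precedence than '^'


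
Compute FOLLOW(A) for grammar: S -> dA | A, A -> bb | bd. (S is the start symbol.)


$ ∈ FOLLOW(S). For each A -> αBβ: add FIRST(β)\{ε} to FOLLOW(B); if β nullable, add FOLLOW(A).
FOLLOW(A) = {$}


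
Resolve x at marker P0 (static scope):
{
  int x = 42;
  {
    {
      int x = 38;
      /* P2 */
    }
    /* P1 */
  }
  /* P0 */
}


x declared in the same block as P0
x = 42


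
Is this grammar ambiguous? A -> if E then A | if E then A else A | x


dangling else: 'if E then if E then x else x' parses two ways
Ambiguous


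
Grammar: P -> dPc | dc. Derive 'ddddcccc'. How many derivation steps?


Derivation: P => dPc => ddPcc => dddPccc => ddddcccc
Steps: 4


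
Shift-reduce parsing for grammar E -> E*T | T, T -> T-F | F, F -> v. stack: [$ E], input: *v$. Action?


shift '*' to continue E -> E*T
Action: shift


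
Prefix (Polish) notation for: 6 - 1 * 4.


'*' binds tighter: tree is (- 6 (* 1 4))
Prefix: - 6 * 1 4


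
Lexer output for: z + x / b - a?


Scan left to right, longest-match per lexeme
Tokens: ID(z), OP(+), ID(x), OP(/), ID(b), OP(-), ID(a)


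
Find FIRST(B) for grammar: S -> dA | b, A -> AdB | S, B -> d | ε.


Per alternative of B: FIRST(d) = {d}; FIRST(ε) = {ε}
FIRST(B) = {d, ε}


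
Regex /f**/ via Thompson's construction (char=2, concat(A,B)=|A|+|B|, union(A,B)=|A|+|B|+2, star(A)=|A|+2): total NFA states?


Syntax tree has 1 char leaf(s), 0 union(s), 2 star(s)
chars contribute 1×2 = 2; each union adds +2; each star adds +2
Total: 2 + 0 + 4 = 6 states


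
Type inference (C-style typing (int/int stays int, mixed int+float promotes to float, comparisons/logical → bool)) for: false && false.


Operand types: bool && bool
Rule: logical operators take bool operands and yield bool
Result type: bool


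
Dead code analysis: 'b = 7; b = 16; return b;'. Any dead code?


first assignment to b is overwritten before any read
Dead: 'b = 7'


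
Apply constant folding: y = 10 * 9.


10 * 9 = 90 at compile time
Optimized: y = 90


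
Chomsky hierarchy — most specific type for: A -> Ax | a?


Left-linear: every RHS is a terminal or one nonterminal followed by a terminal
Classification: Type 3 (Regular)


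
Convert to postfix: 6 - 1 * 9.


* has higher precedence, evaluate 1*9 first
Postfix: 6 1 9 * -


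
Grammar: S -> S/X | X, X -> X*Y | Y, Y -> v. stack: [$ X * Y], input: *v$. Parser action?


handle 'X*Y' on top
Action: reduce (X -> X*Y)


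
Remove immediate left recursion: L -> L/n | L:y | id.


Left-recursive alternatives: L/n, L:y; non-recursive: id
Introduce L': L -> idL', L' -> /nL' | :yL' | ε


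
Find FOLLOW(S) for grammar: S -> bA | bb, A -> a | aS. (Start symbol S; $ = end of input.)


$ ∈ FOLLOW(S). For each A -> αBβ: add FIRST(β)\{ε} to FOLLOW(B); if β nullable, add FOLLOW(A).
FOLLOW(S) = {$}


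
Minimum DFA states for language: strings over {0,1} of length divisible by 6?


Track length mod 6: states 0..5, accept at 0
Minimal DFA: 6 states


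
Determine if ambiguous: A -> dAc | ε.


balanced d^n…c^n: each string has a unique parse
Unambiguous


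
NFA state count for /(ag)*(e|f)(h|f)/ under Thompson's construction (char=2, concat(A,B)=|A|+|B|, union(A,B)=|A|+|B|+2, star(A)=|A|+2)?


Syntax tree has 6 char leaf(s), 2 union(s), 1 star(s)
chars contribute 6×2 = 12; each union adds +2; each star adds +2
Total: 12 + 4 + 2 = 18 states


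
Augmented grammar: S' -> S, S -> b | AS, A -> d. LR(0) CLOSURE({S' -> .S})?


Start: S' -> .S
For each item with dot before a nonterminal B, add B -> .γ for every B-production
Closure: [S' -> .S, S -> .b, S -> .AS, A -> .d]


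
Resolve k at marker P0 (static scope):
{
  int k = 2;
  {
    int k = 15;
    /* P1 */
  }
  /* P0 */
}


k declared in the same block as P0
k = 2


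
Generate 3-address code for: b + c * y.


Break into single-operator statements:
t1 = c * y
t2 = b + t1


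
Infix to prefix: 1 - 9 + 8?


left-to-right (same/higher precedence on left): tree is (+ (- 1 9) 8)
Prefix: + - 1 9 8


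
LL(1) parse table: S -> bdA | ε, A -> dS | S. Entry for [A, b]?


For [A, b]: 'b' ∈ FIRST(S)
Entry: A -> S


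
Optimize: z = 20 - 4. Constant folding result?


20 - 4 = 16 at compile time
Optimized: z = 16


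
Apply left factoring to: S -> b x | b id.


Common prefix: 'b'
Factored: S -> b S', S' -> x | id


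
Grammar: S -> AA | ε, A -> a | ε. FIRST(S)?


Per alternative of S: FIRST(AA) = {a, ε}; FIRST(ε) = {ε}
FIRST(S) = {a, ε}


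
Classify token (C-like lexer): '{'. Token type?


Pattern: delimiter/punctuation
Type: PUNCTUATION


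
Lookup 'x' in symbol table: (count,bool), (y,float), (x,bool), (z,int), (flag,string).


Lookup 'x' → type bool


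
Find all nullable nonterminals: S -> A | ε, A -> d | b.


A nonterminal is nullable iff some alternative derives ε (directly, or every symbol in it is nullable)
Nullable: {S}


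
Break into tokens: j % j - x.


Scan left to right, longest-match per lexeme
Tokens: ID(j), OP(%), ID(j), OP(-), ID(x)


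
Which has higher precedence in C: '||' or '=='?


'==' is equality (level 6); '||' is logical OR (level 1)
Higher level binds tighter
'==' has higher precedence than '||'


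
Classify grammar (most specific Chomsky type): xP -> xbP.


LHS has context (more than one symbol) and |LHS| ≤ |RHS|
Classification: Type 1 (Context-Sensitive)


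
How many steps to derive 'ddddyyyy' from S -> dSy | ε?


Derivation: S => dSy => ddSyy => dddSyyy => ddddSyyyy => ddddyyyy
Steps: 5


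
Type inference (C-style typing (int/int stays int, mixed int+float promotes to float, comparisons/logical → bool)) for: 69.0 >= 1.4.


Operand types: float >= float
Rule: comparison yields bool
Result type: bool


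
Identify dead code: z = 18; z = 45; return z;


first assignment to z is overwritten before any read
Dead: 'z = 18'


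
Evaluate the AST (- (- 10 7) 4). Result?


Evaluate inner: (- 10 7) = 3
Evaluate root: (- 3 4) = -1
Result: -1


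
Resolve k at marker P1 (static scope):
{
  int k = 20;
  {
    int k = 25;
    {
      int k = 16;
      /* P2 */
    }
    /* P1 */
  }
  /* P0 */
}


k declared in the same block as P1
k = 25


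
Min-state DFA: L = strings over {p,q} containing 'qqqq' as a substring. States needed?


KMP-style automaton: 4 progress states + 1 absorbing accept = 5
Minimal DFA: 5 states


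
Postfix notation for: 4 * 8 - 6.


Left to right (same or higher precedence on left)
Postfix: 4 8 * 6 -


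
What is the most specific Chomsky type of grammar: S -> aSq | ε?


Single nonterminal LHS, but a^n q^n is not regular
Classification: Type 2 (Context-Free)


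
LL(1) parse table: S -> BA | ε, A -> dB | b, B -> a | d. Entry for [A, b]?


For [A, b]: 'b' ∈ FIRST(b)
Entry: A -> b


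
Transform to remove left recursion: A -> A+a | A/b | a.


Left-recursive alternatives: A+a, A/b; non-recursive: a
Introduce A': A -> aA', A' -> +aA' | /bA' | ε


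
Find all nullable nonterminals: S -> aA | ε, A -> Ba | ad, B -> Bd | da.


A nonterminal is nullable iff some alternative derives ε (directly, or every symbol in it is nullable)
Nullable: {S}


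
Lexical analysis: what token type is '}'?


Pattern: delimiter/punctuation
Type: PUNCTUATION


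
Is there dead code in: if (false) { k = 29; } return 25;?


condition is constant false, so the whole block is unreachable
Dead: 'if (false) { k = 29; }'


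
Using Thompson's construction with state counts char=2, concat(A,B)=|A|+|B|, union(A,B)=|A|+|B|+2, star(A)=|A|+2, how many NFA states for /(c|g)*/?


Syntax tree has 2 char leaf(s), 1 union(s), 1 star(s)
chars contribute 2×2 = 4; each union adds +2; each star adds +2
Total: 4 + 2 + 2 = 8 states


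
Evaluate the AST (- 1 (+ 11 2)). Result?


Evaluate inner: (+ 11 2) = 13
Evaluate root: (- 1 13) = -12
Result: -12


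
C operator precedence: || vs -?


'-' is additive (level 9); '||' is logical OR (level 1)
Higher level binds tighter
'-' has higher precedence than '||'


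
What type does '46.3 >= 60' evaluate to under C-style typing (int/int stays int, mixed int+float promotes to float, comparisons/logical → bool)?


Operand types: float >= int
Rule: comparison yields bool
Result type: bool


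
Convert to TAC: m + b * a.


Break into single-operator statements:
t1 = b * a
t2 = m + t1


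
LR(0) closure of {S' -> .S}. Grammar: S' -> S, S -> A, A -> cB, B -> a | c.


Start: S' -> .S
For each item with dot before a nonterminal B, add B -> .γ for every B-production
Closure: [S' -> .S, S -> .A, A -> .cB]


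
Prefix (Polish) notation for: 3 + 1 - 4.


left-to-right (same/higher precedence on left): tree is (- (+ 3 1) 4)
Prefix: - + 3 1 4


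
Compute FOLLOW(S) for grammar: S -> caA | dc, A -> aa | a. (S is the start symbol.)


$ ∈ FOLLOW(S). For each A -> αBβ: add FIRST(β)\{ε} to FOLLOW(B); if β nullable, add FOLLOW(A).
FOLLOW(S) = {$}


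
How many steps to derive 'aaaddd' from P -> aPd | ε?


Derivation: P => aPd => aaPdd => aaaPddd => aaaddd
Steps: 4


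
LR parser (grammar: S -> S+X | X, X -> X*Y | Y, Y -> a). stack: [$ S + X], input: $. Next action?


handle 'S+X' on top; lookahead ∈ FOLLOW(S) = {+, $}
Action: reduce (S -> S+X)


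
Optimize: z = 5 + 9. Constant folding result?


5 + 9 = 14 at compile time
Optimized: z = 14


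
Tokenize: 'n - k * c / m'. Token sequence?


Scan left to right, longest-match per lexeme
Tokens: ID(n), OP(-), ID(k), OP(*), ID(c), OP(/), ID(m)


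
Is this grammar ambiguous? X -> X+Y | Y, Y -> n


precedence layered via separate nonterminal Y: deterministic
Unambiguous


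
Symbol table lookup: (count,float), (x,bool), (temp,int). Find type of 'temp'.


Lookup 'temp' → type int


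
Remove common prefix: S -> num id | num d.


Common prefix: 'num'
Factored: S -> num S', S' -> id | d


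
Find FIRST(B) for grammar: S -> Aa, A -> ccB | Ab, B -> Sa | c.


Per alternative of B: FIRST(Sa) = {c}; FIRST(c) = {c}
FIRST(B) = {c}


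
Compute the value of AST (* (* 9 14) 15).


Evaluate inner: (* 9 14) = 126
Evaluate root: (* 126 15) = 1890
Result: 1890


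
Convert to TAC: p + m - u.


Break into single-operator statements:
t1 = p + m
t2 = t1 - u


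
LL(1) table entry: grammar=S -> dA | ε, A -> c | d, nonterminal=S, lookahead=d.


For [S, d]: 'd' ∈ FIRST(dA)
Entry: S -> dA


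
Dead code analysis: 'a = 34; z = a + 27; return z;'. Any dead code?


a is read by z's definition; z is returned
No dead code


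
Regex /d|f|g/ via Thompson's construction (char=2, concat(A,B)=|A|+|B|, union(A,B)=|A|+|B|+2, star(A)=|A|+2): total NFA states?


Syntax tree has 3 char leaf(s), 2 union(s), 0 star(s)
chars contribute 3×2 = 6; each union adds +2; each star adds +2
Total: 6 + 4 + 0 = 10 states


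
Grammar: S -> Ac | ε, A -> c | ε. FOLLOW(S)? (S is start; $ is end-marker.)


$ ∈ FOLLOW(S). For each A -> αBβ: add FIRST(β)\{ε} to FOLLOW(B); if β nullable, add FOLLOW(A).
FOLLOW(S) = {$}


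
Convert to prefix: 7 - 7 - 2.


left-to-right (same/higher precedence on left): tree is (- (- 7 7) 2)
Prefix: - - 7 7 2


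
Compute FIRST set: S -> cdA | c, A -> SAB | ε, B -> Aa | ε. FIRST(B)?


Per alternative of B: FIRST(Aa) = {a, c}; FIRST(ε) = {ε}
FIRST(B) = {a, c, ε}


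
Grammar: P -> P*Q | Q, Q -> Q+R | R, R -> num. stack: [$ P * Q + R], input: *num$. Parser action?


handle 'Q+R' on top
Action: reduce (Q -> Q+R)


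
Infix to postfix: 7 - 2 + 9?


Left to right (same or higher precedence on left)
Postfix: 7 2 - 9 +


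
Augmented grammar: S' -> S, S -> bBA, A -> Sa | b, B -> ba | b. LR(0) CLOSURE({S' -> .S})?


Start: S' -> .S
For each item with dot before a nonterminal B, add B -> .γ for every B-production
Closure: [S' -> .S, S -> .bBA]


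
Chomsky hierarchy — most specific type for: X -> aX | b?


Right-linear: every RHS is a terminal or a terminal followed by one nonterminal
Classification: Type 3 (Regular)


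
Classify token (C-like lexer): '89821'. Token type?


Pattern: digits only
Type: INTEGER_LITERAL


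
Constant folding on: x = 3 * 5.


3 * 5 = 15 at compile time
Optimized: x = 15


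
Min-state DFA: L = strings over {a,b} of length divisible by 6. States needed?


Track length mod 6: states 0..5, accept at 0
Minimal DFA: 6 states


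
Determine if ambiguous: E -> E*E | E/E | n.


'n*n/n' has two parse trees (no precedence encoded between * and /)
Ambiguous


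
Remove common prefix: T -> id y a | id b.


Common prefix: 'id'
Factored: T -> id T', T' -> y a | b


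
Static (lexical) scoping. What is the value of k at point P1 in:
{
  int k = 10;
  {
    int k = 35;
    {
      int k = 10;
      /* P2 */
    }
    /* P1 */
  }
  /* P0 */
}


k declared in the same block as P1
k = 35


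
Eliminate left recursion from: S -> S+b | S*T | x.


Left-recursive alternatives: S+b, S*T; non-recursive: x
Introduce S': S -> xS', S' -> +bS' | *TS' | ε


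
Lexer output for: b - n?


Scan left to right, longest-match per lexeme
Tokens: ID(b), OP(-), ID(n)


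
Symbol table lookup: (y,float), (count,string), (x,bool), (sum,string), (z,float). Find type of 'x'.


Lookup 'x' → type bool


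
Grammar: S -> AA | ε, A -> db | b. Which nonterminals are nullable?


A nonterminal is nullable iff some alternative derives ε (directly, or every symbol in it is nullable)
Nullable: {S}


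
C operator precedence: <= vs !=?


'<=' is relational (level 7); '!=' is equality (level 6)
Higher level binds tighter
'<=' has higher precedence than '!='


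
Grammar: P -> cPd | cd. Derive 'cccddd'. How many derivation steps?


Derivation: P => cPd => ccPdd => cccddd
Steps: 3


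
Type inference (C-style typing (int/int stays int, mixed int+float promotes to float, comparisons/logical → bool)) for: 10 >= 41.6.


Operand types: int >= float
Rule: comparison yields bool
Result type: bool


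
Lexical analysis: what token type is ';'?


Pattern: delimiter/punctuation
Type: PUNCTUATION


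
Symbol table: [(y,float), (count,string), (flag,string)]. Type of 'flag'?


Lookup 'flag' → type string


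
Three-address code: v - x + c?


Break into single-operator statements:
t1 = v - x
t2 = t1 + c


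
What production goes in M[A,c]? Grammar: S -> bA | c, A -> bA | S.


For [A, c]: 'c' ∈ FIRST(S)
Entry: A -> S


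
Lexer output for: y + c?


Scan left to right, longest-match per lexeme
Tokens: ID(y), OP(+), ID(c)


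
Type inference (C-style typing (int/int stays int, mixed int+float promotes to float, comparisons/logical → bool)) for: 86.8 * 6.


Operand types: float * int
Rule: mixed int/float promotes to float; int/int stays int
Result type: float


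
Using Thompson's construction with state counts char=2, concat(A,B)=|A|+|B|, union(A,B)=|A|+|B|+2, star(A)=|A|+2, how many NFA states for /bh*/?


Syntax tree has 2 char leaf(s), 0 union(s), 1 star(s)
chars contribute 2×2 = 4; each union adds +2; each star adds +2
Total: 4 + 0 + 2 = 6 states


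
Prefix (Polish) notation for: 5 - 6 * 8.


'*' binds tighter: tree is (- 5 (* 6 8))
Prefix: - 5 * 6 8


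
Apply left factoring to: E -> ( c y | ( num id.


Common prefix: '('
Factored: E -> ( E', E' -> c y | num id


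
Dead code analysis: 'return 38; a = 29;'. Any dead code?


statement follows a return and is unreachable
Dead: 'a = 29'


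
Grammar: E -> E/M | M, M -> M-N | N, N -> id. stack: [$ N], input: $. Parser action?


'N' (not preceded by M-) is the handle for M -> N
Action: reduce (M -> N)


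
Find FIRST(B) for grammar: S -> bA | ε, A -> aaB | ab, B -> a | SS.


Per alternative of B: FIRST(a) = {a}; FIRST(SS) = {b, ε}
FIRST(B) = {a, b, ε}


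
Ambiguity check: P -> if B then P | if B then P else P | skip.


dangling else: 'if B then if B then skip else skip' parses two ways
Ambiguous


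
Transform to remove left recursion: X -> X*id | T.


Left-recursive alternatives: X*id; non-recursive: T
Introduce X': X -> TX', X' -> *idX' | ε


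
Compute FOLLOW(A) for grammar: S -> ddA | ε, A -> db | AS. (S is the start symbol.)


$ ∈ FOLLOW(S). For each A -> αBβ: add FIRST(β)\{ε} to FOLLOW(B); if β nullable, add FOLLOW(A).
FOLLOW(A) = {$, d}


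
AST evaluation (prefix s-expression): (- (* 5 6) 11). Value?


Evaluate inner: (* 5 6) = 30
Evaluate root: (- 30 11) = 19
Result: 19


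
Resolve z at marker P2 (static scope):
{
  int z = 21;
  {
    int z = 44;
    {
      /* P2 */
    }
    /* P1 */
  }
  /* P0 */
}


P2's block does not declare z; resolves to the enclosing declaration at depth 1
z = 44


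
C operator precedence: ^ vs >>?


'>>' is shift (level 8); '^' is bitwise XOR (level 4)
Higher level binds tighter
'>>' has higher precedence than '^'


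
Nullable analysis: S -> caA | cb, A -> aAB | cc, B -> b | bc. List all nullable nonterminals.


A nonterminal is nullable iff some alternative derives ε (directly, or every symbol in it is nullable)
Nullable: {}


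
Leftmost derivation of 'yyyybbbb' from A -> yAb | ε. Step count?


Derivation: A => yAb => yyAbb => yyyAbbb => yyyyAbbbb => yyyybbbb
Steps: 5


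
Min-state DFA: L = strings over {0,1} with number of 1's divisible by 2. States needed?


Track (count of 1) mod 2: states 0..1, accept at 0
Minimal DFA: 2 states


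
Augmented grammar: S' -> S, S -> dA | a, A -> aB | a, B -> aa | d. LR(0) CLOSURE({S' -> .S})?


Start: S' -> .S
For each item with dot before a nonterminal B, add B -> .γ for every B-production
Closure: [S' -> .S, S -> .dA, S -> .a]


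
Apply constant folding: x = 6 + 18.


6 + 18 = 24 at compile time
Optimized: x = 24


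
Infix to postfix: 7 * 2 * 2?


Left to right (same or higher precedence on left)
Postfix: 7 2 * 2 *


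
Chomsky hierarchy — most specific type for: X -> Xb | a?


Left-linear: every RHS is a terminal or one nonterminal followed by a terminal
Classification: Type 3 (Regular)


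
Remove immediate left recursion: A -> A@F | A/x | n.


Left-recursive alternatives: A@F, A/x; non-recursive: n
Introduce A': A -> nA', A' -> @FA' | /xA' | ε


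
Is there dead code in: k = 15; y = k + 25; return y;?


k is read by y's definition; y is returned
No dead code


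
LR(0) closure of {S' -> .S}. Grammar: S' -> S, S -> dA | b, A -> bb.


Start: S' -> .S
For each item with dot before a nonterminal B, add B -> .γ for every B-production
Closure: [S' -> .S, S -> .dA, S -> .b]


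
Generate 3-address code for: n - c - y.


Break into single-operator statements:
t1 = n - c
t2 = t1 - y


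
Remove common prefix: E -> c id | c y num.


Common prefix: 'c'
Factored: E -> c E', E' -> id | y num


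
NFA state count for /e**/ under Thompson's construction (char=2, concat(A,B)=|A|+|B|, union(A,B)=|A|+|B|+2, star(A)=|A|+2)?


Syntax tree has 1 char leaf(s), 0 union(s), 2 star(s)
chars contribute 1×2 = 2; each union adds +2; each star adds +2
Total: 2 + 0 + 4 = 6 states


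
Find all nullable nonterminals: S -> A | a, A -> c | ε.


A nonterminal is nullable iff some alternative derives ε (directly, or every symbol in it is nullable)
Nullable: {A, S}


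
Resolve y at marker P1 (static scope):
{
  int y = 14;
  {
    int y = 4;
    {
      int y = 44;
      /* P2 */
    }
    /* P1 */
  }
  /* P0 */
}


y declared in the same block as P1
y = 4


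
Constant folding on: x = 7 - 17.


7 - 17 = -10 at compile time
Optimized: x = -10


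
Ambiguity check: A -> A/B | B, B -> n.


precedence layered via separate nonterminal B: deterministic
Unambiguous


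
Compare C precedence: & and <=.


'<=' is relational (level 7); '&' is bitwise AND (level 5)
Higher level binds tighter
'<=' has higher precedence than '&'


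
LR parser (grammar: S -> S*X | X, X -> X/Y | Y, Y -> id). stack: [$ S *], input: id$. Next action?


no handle ('S*' is not any RHS); shift 'id'
Action: shift


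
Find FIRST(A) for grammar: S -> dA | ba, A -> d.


Per alternative of A: FIRST(d) = {d}
FIRST(A) = {d}


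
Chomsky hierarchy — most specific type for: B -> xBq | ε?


Single nonterminal LHS, but x^n q^n is not regular
Classification: Type 2 (Context-Free)


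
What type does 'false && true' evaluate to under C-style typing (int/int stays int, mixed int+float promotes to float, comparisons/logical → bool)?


Operand types: bool && bool
Rule: logical operators take bool operands and yield bool
Result type: bool


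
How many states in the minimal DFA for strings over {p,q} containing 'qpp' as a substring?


KMP-style automaton: 3 progress states + 1 absorbing accept = 4
Minimal DFA: 4 states


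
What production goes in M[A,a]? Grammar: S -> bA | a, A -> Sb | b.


For [A, a]: 'a' ∈ FIRST(Sb)
Entry: A -> Sb


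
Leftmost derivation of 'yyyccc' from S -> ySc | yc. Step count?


Derivation: S => ySc => yyScc => yyyccc
Steps: 3


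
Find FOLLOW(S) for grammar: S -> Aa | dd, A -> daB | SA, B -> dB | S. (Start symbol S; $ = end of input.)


$ ∈ FOLLOW(S). For each A -> αBβ: add FIRST(β)\{ε} to FOLLOW(B); if β nullable, add FOLLOW(A).
FOLLOW(S) = {$, a, d}


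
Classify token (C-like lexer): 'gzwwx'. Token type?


Pattern: letter/underscore followed by alphanumerics, not a keyword
Type: IDENTIFIER


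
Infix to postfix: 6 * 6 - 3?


Left to right (same or higher precedence on left)
Postfix: 6 6 * 3 -


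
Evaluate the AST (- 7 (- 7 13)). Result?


Evaluate inner: (- 7 13) = -6
Evaluate root: (- 7 -6) = 13
Result: 13


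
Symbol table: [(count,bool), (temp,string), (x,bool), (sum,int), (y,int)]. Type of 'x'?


Lookup 'x' → type bool


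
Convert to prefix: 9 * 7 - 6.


left-to-right (same/higher precedence on left): tree is (- (* 9 7) 6)
Prefix: - * 9 7 6


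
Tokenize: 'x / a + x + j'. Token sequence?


Scan left to right, longest-match per lexeme
Tokens: ID(x), OP(/), ID(a), OP(+), ID(x), OP(+), ID(j)


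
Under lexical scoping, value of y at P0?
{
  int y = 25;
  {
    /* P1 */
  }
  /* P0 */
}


y declared in the same block as P0
y = 25


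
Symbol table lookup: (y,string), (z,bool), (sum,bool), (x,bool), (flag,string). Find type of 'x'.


Lookup 'x' → type bool


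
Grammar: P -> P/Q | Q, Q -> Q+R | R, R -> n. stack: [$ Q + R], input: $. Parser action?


handle 'Q+R' on top
Action: reduce (Q -> Q+R)


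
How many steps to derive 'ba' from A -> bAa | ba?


Derivation: A => ba
Steps: 1


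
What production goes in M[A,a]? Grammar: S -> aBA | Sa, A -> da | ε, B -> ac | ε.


For [A, a]: ε is nullable and 'a' ∈ FOLLOW(A)
Entry: A -> ε


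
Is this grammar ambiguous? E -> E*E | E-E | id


'id*id-id' has two parse trees (no precedence encoded between * and -)
Ambiguous


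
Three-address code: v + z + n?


Break into single-operator statements:
t1 = v + z
t2 = t1 + n


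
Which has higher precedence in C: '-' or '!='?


'-' is additive (level 9); '!=' is equality (level 6)
Higher level binds tighter
'-' has higher precedence than '!='


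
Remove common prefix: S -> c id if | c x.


Common prefix: 'c'
Factored: S -> c S', S' -> id if | x


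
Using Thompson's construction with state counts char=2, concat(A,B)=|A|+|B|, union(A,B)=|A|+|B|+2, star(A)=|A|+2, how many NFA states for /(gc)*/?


Syntax tree has 2 char leaf(s), 0 union(s), 1 star(s)
chars contribute 2×2 = 4; each union adds +2; each star adds +2
Total: 4 + 0 + 2 = 6 states


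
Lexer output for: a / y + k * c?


Scan left to right, longest-match per lexeme
Tokens: ID(a), OP(/), ID(y), OP(+), ID(k), OP(*), ID(c)


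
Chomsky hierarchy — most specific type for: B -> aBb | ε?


Single nonterminal LHS, but a^n b^n is not regular
Classification: Type 2 (Context-Free)


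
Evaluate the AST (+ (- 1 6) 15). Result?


Evaluate inner: (- 1 6) = -5
Evaluate root: (+ -5 15) = 10
Result: 10


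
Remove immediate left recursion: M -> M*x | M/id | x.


Left-recursive alternatives: M*x, M/id; non-recursive: x
Introduce M': M -> xM', M' -> *xM' | /idM' | ε


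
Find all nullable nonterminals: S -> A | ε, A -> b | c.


A nonterminal is nullable iff some alternative derives ε (directly, or every symbol in it is nullable)
Nullable: {S}


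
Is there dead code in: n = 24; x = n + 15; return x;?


n is read by x's definition; x is returned
No dead code


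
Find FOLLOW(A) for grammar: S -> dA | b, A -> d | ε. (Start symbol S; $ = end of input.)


$ ∈ FOLLOW(S). For each A -> αBβ: add FIRST(β)\{ε} to FOLLOW(B); if β nullable, add FOLLOW(A).
FOLLOW(A) = {$}


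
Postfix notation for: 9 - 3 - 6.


Left to right (same or higher precedence on left)
Postfix: 9 3 - 6 -


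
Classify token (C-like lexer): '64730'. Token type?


Pattern: digits only
Type: INTEGER_LITERAL


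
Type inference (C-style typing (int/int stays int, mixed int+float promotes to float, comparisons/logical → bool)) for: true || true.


Operand types: bool || bool
Rule: logical operators take bool operands and yield bool
Result type: bool


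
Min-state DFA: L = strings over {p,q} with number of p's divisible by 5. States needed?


Track (count of p) mod 5: states 0..4, accept at 0
Minimal DFA: 5 states


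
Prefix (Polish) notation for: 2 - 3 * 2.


'*' binds tighter: tree is (- 2 (* 3 2))
Prefix: - 2 * 3 2


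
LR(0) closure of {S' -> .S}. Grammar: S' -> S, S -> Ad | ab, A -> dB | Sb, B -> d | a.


Start: S' -> .S
For each item with dot before a nonterminal B, add B -> .γ for every B-production
Closure: [S' -> .S, S -> .Ad, S -> .ab, A -> .dB, A -> .Sb]


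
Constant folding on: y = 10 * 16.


10 * 16 = 160 at compile time
Optimized: y = 160


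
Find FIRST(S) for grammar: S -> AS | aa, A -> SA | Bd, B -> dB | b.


Per alternative of S: FIRST(AS) = {a, b, d}; FIRST(aa) = {a}
FIRST(S) = {a, b, d}


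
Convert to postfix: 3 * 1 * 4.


Left to right (same or higher precedence on left)
Postfix: 3 1 * 4 *


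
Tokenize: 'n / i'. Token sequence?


Scan left to right, longest-match per lexeme
Tokens: ID(n), OP(/), ID(i)


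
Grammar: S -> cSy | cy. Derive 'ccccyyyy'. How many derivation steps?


Derivation: S => cSy => ccSyy => cccSyyy => ccccyyyy
Steps: 4


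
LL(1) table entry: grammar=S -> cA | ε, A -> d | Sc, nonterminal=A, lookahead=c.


For [A, c]: 'c' ∈ FIRST(Sc)
Entry: A -> Sc


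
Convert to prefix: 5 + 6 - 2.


left-to-right (same/higher precedence on left): tree is (- (+ 5 6) 2)
Prefix: - + 5 6 2


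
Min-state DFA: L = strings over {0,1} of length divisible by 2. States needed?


Track length mod 2: states 0..1, accept at 0
Minimal DFA: 2 states


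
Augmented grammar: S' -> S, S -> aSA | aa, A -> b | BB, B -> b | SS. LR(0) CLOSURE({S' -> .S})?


Start: S' -> .S
For each item with dot before a nonterminal B, add B -> .γ for every B-production
Closure: [S' -> .S, S -> .aSA, S -> .aa]


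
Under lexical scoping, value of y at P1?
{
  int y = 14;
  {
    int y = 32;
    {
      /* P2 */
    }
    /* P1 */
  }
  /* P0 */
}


y declared in the same block as P1
y = 32


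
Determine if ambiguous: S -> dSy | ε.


balanced d^n…y^n: each string has a unique parse
Unambiguous


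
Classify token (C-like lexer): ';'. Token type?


Pattern: delimiter/punctuation
Type: PUNCTUATION


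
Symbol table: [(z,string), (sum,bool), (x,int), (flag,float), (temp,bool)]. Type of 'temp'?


Lookup 'temp' → type bool


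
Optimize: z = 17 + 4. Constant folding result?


17 + 4 = 21 at compile time
Optimized: z = 21


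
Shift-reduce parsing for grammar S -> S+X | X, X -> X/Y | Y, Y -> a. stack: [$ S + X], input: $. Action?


handle 'S+X' on top; lookahead ∈ FOLLOW(S) = {+, $}
Action: reduce (S -> S+X)


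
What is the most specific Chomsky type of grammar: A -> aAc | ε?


Single nonterminal LHS, but a^n c^n is not regular
Classification: Type 2 (Context-Free)


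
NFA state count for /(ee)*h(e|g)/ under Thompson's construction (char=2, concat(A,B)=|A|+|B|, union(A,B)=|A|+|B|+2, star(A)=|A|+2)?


Syntax tree has 5 char leaf(s), 1 union(s), 1 star(s)
chars contribute 5×2 = 10; each union adds +2; each star adds +2
Total: 10 + 2 + 2 = 14 states


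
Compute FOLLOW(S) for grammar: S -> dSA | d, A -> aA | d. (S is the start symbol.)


$ ∈ FOLLOW(S). For each A -> αBβ: add FIRST(β)\{ε} to FOLLOW(B); if β nullable, add FOLLOW(A).
FOLLOW(S) = {$, a, d}


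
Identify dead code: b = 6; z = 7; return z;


b is assigned but never read
Dead: 'b = 6'


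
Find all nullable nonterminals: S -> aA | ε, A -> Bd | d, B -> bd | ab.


A nonterminal is nullable iff some alternative derives ε (directly, or every symbol in it is nullable)
Nullable: {S}


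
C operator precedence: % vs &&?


'%' is multiplicative (level 10); '&&' is logical AND (level 2)
Higher level binds tighter
'%' has higher precedence than '&&'


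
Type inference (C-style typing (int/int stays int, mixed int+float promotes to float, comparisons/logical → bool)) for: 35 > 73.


Operand types: int > int
Rule: comparison yields bool
Result type: bool


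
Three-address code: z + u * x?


Break into single-operator statements:
t1 = u * x
t2 = z + t1


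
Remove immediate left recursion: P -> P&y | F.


Left-recursive alternatives: P&y; non-recursive: F
Introduce P': P -> FP', P' -> &yP' | ε


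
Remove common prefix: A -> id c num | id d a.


Common prefix: 'id'
Factored: A -> id A', A' -> c num | d a


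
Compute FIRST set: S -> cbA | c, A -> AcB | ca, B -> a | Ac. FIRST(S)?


Per alternative of S: FIRST(cbA) = {c}; FIRST(c) = {c}
FIRST(S) = {c}


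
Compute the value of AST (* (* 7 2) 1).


Evaluate inner: (* 7 2) = 14
Evaluate root: (* 14 1) = 14
Result: 14


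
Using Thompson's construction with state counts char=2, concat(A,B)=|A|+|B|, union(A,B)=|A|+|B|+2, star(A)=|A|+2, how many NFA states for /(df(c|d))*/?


Syntax tree has 4 char leaf(s), 1 union(s), 1 star(s)
chars contribute 4×2 = 8; each union adds +2; each star adds +2
Total: 8 + 2 + 2 = 12 states


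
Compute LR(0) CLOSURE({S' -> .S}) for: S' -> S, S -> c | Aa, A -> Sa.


Start: S' -> .S
For each item with dot before a nonterminal B, add B -> .γ for every B-production
Closure: [S' -> .S, S -> .c, S -> .Aa, A -> .Sa]


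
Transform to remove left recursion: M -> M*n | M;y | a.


Left-recursive alternatives: M*n, M;y; non-recursive: a
Introduce M': M -> aM', M' -> *nM' | ;yM' | ε


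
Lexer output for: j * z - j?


Scan left to right, longest-match per lexeme
Tokens: ID(j), OP(*), ID(z), OP(-), ID(j)


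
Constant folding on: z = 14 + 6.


14 + 6 = 20 at compile time
Optimized: z = 20


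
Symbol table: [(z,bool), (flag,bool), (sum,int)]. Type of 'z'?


Lookup 'z' → type bool


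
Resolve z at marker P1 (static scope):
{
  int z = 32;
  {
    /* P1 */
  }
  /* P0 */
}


P1's block does not declare z; resolves to the enclosing declaration at depth 0
z = 32


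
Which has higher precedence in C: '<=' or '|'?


'<=' is relational (level 7); '|' is bitwise OR (level 3)
Higher level binds tighter
'<=' has higher precedence than '|'


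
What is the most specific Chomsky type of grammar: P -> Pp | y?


Left-linear: every RHS is a terminal or one nonterminal followed by a terminal
Classification: Type 3 (Regular)


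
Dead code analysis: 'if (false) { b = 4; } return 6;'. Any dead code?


condition is constant false, so the whole block is unreachable
Dead: 'if (false) { b = 4; }'


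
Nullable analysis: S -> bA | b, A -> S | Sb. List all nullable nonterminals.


A nonterminal is nullable iff some alternative derives ε (directly, or every symbol in it is nullable)
Nullable: {}


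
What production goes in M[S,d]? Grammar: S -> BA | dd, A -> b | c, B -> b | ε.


For [S, d]: 'd' ∈ FIRST(dd)
Entry: S -> dd


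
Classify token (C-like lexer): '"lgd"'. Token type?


Pattern: double-quoted sequence
Type: STRING_LITERAL


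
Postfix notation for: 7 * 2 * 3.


Left to right (same or higher precedence on left)
Postfix: 7 2 * 3 *


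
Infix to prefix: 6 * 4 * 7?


left-to-right (same/higher precedence on left): tree is (* (* 6 4) 7)
Prefix: * * 6 4 7


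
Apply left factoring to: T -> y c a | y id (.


Common prefix: 'y'
Factored: T -> y T', T' -> c a | id (


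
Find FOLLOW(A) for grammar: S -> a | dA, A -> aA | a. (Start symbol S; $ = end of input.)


$ ∈ FOLLOW(S). For each A -> αBβ: add FIRST(β)\{ε} to FOLLOW(B); if β nullable, add FOLLOW(A).
FOLLOW(A) = {$}


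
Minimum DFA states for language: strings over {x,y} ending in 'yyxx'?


Track the longest suffix of input matching a prefix of 'yyxx': 5 classes (prefixes of length 0..4)
Minimal DFA: 5 states


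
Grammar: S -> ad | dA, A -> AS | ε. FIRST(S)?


Per alternative of S: FIRST(ad) = {a}; FIRST(dA) = {d}
FIRST(S) = {a, d}


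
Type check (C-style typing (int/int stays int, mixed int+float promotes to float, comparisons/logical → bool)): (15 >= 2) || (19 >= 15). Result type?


Operand types: bool || bool
Rule: logical operators take bool operands and yield bool
Result type: bool


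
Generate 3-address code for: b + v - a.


Break into single-operator statements:
t1 = b + v
t2 = t1 - a


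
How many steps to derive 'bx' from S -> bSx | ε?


Derivation: S => bSx => bx
Steps: 2


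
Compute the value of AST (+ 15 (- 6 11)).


Evaluate inner: (- 6 11) = -5
Evaluate root: (+ 15 -5) = 10
Result: 10


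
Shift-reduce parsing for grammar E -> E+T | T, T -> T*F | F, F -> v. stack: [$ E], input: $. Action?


start symbol E on stack, input exhausted
Action: accept


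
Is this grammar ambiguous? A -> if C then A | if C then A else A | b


dangling else: 'if C then if C then b else b' parses two ways
Ambiguous


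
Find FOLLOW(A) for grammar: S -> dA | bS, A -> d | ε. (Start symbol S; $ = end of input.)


$ ∈ FOLLOW(S). For each A -> αBβ: add FIRST(β)\{ε} to FOLLOW(B); if β nullable, add FOLLOW(A).
FOLLOW(A) = {$}


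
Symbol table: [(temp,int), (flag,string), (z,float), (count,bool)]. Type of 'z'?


Lookup 'z' → type float


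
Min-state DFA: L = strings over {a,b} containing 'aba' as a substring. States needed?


KMP-style automaton: 3 progress states + 1 absorbing accept = 4
Minimal DFA: 4 states


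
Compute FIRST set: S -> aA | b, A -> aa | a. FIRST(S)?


Per alternative of S: FIRST(aA) = {a}; FIRST(b) = {b}
FIRST(S) = {a, b}


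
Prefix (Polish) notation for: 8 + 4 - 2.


left-to-right (same/higher precedence on left): tree is (- (+ 8 4) 2)
Prefix: - + 8 4 2


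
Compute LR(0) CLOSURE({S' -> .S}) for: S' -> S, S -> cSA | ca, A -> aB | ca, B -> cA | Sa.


Start: S' -> .S
For each item with dot before a nonterminal B, add B -> .γ for every B-production
Closure: [S' -> .S, S -> .cSA, S -> .ca]


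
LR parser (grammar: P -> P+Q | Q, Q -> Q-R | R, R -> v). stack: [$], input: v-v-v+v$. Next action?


no handle on stack; shift 'v'
Action: shift


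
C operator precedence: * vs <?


'*' is multiplicative (level 10); '<' is relational (level 7)
Higher level binds tighter
'*' has higher precedence than '<'


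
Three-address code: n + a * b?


Break into single-operator statements:
t1 = a * b
t2 = n + t1


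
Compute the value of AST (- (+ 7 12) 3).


Evaluate inner: (+ 7 12) = 19
Evaluate root: (- 19 3) = 16
Result: 16


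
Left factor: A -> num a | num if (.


Common prefix: 'num'
Factored: A -> num A', A' -> a | if (


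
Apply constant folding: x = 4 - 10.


4 - 10 = -6 at compile time
Optimized: x = -6


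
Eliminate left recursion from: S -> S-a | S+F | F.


Left-recursive alternatives: S-a, S+F; non-recursive: F
Introduce S': S -> FS', S' -> -aS' | +FS' | ε


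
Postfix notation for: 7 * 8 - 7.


Left to right (same or higher precedence on left)
Postfix: 7 8 * 7 -


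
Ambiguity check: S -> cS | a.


right-linear, alternatives start with distinct terminals 'c' vs 'a': unique leftmost derivation
Unambiguous
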